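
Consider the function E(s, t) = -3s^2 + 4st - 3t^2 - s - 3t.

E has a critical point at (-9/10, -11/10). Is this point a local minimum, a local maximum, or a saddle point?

local maximum

The Hessian of E is constant: H = [[-6, 4], [4, -6]].
det(H) = (-6)·(-6) − 4² = 20.
det(H) > 0 and tr(H) = -12 < 0, so H is negative definite and the point is a local maximum.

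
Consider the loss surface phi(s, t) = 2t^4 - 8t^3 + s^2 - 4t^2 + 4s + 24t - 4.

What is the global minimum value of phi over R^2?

phi(s,t) separates as P(s) + Q(t) − 4, so its minimum is min P + min Q − 4.
P'(s) = 2s + 4 vanishes at s ∈ {-2}; Q'(t) = 8(t - 3)(t - 1)(t + 1) vanishes at t ∈ {-1, 1, 3}.
Local minima of P (where P''>0): P(-2)=-4. Local minima of Q: Q(-1)=-18, Q(3)=-18.
So the global minimum of phi is P(-2) + Q(-1) − 4 = -4 − 18 − 4 = -26, attained at (-2, -1).

-26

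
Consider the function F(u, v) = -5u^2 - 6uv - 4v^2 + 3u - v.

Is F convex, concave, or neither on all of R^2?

concave

F is quadratic, so its Hessian is the constant matrix H = [[-10, -6], [-6, -8]].
det(H) = 44, tr(H) = -18.
det(H) > 0 and tr(H) < 0, so H is negative definite everywhere: concave.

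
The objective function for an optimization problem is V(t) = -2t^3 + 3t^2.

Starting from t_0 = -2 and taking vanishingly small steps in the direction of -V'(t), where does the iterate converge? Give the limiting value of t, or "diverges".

V'(t) = -6t(t - 1), so V'(-2) = -36.
Gradient descent moves in the -V' direction, i.e. t is increasing.
The nearest critical point in that direction is t = 0, where V'' = 6 > 0 (a local minimum). The iterate converges there.

0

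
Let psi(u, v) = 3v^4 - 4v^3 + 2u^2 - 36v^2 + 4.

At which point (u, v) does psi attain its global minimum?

(0, 3)

psi(u,v) separates as P(u) + Q(v) + 4, so its minimum is min P + min Q + 4.
P'(u) = 4u vanishes at u ∈ {0}; Q'(v) = 12v(v - 3)(v + 2) vanishes at v ∈ {-2, 0, 3}.
Local minima of P (where P''>0): P(0)=0. Local minima of Q: Q(-2)=-64, Q(3)=-189.
So the global minimum of psi is P(0) + Q(3) + 4 = 0 − 189 + 4 = -185, attained at (0, 3).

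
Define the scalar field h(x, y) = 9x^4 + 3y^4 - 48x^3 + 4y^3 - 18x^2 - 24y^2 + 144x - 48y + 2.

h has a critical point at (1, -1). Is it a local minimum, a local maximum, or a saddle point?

local maximum

The mixed partial ∂²h/∂x∂y is 0, so the Hessian at any point is diag(h_xx, h_yy) = diag(36(3x^2 - 8x - 1), 12(3y^2 + 2y - 4)).
At (1, -1): H = diag(-216, -36).
Both eigenvalues are negative, so H is negative definite: a local maximum.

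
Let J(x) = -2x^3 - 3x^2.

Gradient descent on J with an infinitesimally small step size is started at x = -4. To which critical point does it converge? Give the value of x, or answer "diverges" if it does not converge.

J'(x) = -6x(x + 1), so J'(-4) = -72.
Gradient descent moves in the -J' direction, i.e. x is increasing.
The nearest critical point in that direction is x = -1, where J'' = 6 > 0 (a local minimum). The iterate converges there.

-1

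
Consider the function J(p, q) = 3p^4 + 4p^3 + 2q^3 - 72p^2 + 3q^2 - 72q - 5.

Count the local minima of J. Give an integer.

2

J separates as a function of p plus a function of q, so ∇J=0 decouples.
∂J/∂p = 12p(p - 3)(p + 4) = 0 at p ∈ {-4, 0, 3}; ∂J/∂q = 6(q - 3)(q + 4) = 0 at q ∈ {-4, 3}.
The Hessian is diagonal: diag(J_pp, J_qq). Second derivatives: J_pp(-4)=336, J_pp(0)=-144, J_pp(3)=252; J_qq(-4)=-42, J_qq(3)=42.
Local minima occur where both diagonal entries positive: (-4, 3), (3, 3). Count: 2.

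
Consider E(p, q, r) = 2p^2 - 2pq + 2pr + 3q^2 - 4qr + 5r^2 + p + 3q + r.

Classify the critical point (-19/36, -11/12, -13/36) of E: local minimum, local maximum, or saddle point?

The Hessian is constant: H = [[4, -2, 2], [-2, 6, -4], [2, -4, 10]].
Leading principal minors: Δ₁ = 4, Δ₂ = 20, Δ₃ = 144.
All leading minors are positive, so H is positive definite: a local minimum.

local minimum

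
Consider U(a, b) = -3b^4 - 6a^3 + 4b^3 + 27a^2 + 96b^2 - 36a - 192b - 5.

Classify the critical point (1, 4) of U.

saddle point

The mixed partial ∂²U/∂a∂b is 0, so the Hessian at any point is diag(U_aa, U_bb) = diag(18(-2a + 3), 12(-3b^2 + 2b + 16)).
At (1, 4): H = diag(18, -288).
The eigenvalues have opposite signs, so H is indefinite: a saddle point.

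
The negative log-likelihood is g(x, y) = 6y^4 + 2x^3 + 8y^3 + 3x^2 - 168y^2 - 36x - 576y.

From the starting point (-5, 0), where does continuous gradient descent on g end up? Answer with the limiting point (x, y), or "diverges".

g is separable, so gradient descent decouples: x follows -∂g/∂x, y follows -∂g/∂y.
∂g/∂x = 6(x - 2)(x + 3); at x=-5 this is 84, so x decreases.
∂g/∂y = 24(y - 4)(y + 2)(y + 3); at y=0 this is -576, so y increases.
The x-coordinate has no critical point in that direction and runs off to infinity.

diverges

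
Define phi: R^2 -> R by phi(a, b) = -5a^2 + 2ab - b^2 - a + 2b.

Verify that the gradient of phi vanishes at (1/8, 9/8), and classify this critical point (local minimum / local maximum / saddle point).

local maximum

∇phi = (-10a + 2b - 1, 2a - 2b + 2); substituting (1/8, 9/8) gives ∇phi = (0, 0), so (1/8, 9/8) is indeed a critical point.
The Hessian of phi is constant: H = [[-10, 2], [2, -2]].
det(H) = (-10)·(-2) − 2² = 16.
det(H) > 0 and tr(H) = -12 < 0, so H is negative definite and the point is a local maximum.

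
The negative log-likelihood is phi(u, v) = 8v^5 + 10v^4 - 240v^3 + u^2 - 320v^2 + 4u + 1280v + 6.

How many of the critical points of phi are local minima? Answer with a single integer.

phi separates as a function of u plus a function of v, so ∇phi=0 decouples.
∂phi/∂u = 2(u + 2) = 0 at u ∈ {-2}; ∂phi/∂v = 40(v - 4)(v - 1)(v + 2)(v + 4) = 0 at v ∈ {-4, -2, 1, 4}.
The Hessian is diagonal: diag(phi_uu, phi_vv). Second derivatives: phi_uu(-2)=2; phi_vv(-4)=-3200, phi_vv(-2)=1440, phi_vv(1)=-1800, phi_vv(4)=5760.
Local minima occur where both diagonal entries positive: (-2, -2), (-2, 4). Count: 2.

2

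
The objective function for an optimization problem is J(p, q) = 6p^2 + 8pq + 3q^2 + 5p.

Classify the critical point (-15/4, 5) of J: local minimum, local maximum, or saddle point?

The Hessian of J is constant: H = [[12, 8], [8, 6]].
det(H) = 12·6 − 8² = 8.
det(H) > 0 and tr(H) = 18 > 0, so H is positive definite and the point is a local minimum.

local minimum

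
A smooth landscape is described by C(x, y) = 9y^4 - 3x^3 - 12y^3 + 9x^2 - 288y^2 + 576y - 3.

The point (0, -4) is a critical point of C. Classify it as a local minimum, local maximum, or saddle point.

The mixed partial ∂²C/∂x∂y is 0, so the Hessian at any point is diag(C_xx, C_yy) = diag(18(-x + 1), 36(3y^2 - 2y - 16)).
At (0, -4): H = diag(18, 1440).
Both eigenvalues are positive, so H is positive definite: a local minimum.

local minimum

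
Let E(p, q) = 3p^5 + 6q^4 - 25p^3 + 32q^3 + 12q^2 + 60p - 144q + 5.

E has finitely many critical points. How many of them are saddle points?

6

E separates as a function of p plus a function of q, so ∇E=0 decouples.
∂E/∂p = 15(p - 2)(p - 1)(p + 1)(p + 2) = 0 at p ∈ {-2, -1, 1, 2}; ∂E/∂q = 24(q - 1)(q + 2)(q + 3) = 0 at q ∈ {-3, -2, 1}.
The Hessian is diagonal: diag(E_pp, E_qq). Second derivatives: E_pp(-2)=-180, E_pp(-1)=90, E_pp(1)=-90, E_pp(2)=180; E_qq(-3)=96, E_qq(-2)=-72, E_qq(1)=288.
Saddle points occur where the two diagonal entries have opposite signs: (-2, -3), (-2, 1), (-1, -2), (1, -3), (1, 1), (2, -2). Count: 6.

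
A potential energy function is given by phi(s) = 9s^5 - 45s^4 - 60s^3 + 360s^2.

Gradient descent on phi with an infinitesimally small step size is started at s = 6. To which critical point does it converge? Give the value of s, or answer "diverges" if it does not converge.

4

phi'(s) = 45s(s - 4)(s - 2)(s + 2), so phi'(6) = 17280.
Gradient descent moves in the -phi' direction, i.e. s is decreasing.
The nearest critical point in that direction is s = 4, where phi'' = 2160 > 0 (a local minimum). The iterate converges there.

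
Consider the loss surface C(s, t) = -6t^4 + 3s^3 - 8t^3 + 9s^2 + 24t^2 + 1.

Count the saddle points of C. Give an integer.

C separates as a function of s plus a function of t, so ∇C=0 decouples.
∂C/∂s = 9s(s + 2) = 0 at s ∈ {-2, 0}; ∂C/∂t = -24t(t - 1)(t + 2) = 0 at t ∈ {-2, 0, 1}.
The Hessian is diagonal: diag(C_ss, C_tt). Second derivatives: C_ss(-2)=-18, C_ss(0)=18; C_tt(-2)=-144, C_tt(0)=48, C_tt(1)=-72.
Saddle points occur where the two diagonal entries have opposite signs: (-2, 0), (0, -2), (0, 1). Count: 3.

3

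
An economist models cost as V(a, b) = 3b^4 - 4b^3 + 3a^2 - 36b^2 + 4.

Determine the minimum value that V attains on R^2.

V(a,b) separates as P(a) + Q(b) + 4, so its minimum is min P + min Q + 4.
P'(a) = 6a vanishes at a ∈ {0}; Q'(b) = 12b(b - 3)(b + 2) vanishes at b ∈ {-2, 0, 3}.
Local minima of P (where P''>0): P(0)=0. Local minima of Q: Q(-2)=-64, Q(3)=-189.
So the global minimum of V is P(0) + Q(3) + 4 = 0 − 189 + 4 = -185, attained at (0, 3).

-185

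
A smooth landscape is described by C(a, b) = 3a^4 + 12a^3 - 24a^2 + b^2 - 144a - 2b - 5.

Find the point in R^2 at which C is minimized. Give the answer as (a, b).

(2, 1)

C(a,b) separates as P(a) + Q(b) − 5, so its minimum is min P + min Q − 5.
P'(a) = 12(a - 2)(a + 2)(a + 3) vanishes at a ∈ {-3, -2, 2}; Q'(b) = 2b - 2 vanishes at b ∈ {1}.
Local minima of P (where P''>0): P(-3)=135, P(2)=-240. Local minima of Q: Q(1)=-1.
So the global minimum of C is P(2) + Q(1) − 5 = -240 − 1 − 5 = -246, attained at (2, 1).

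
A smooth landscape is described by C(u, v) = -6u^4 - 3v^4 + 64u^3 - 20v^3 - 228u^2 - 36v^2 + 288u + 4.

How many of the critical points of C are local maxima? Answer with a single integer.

C separates as a function of u plus a function of v, so ∇C=0 decouples.
∂C/∂u = -24(u - 4)(u - 3)(u - 1) = 0 at u ∈ {1, 3, 4}; ∂C/∂v = -12v(v + 2)(v + 3) = 0 at v ∈ {-3, -2, 0}.
The Hessian is diagonal: diag(C_uu, C_vv). Second derivatives: C_uu(1)=-144, C_uu(3)=48, C_uu(4)=-72; C_vv(-3)=-36, C_vv(-2)=24, C_vv(0)=-72.
Local maxima occur where both diagonal entries negative: (1, -3), (1, 0), (4, -3), (4, 0). Count: 4.

4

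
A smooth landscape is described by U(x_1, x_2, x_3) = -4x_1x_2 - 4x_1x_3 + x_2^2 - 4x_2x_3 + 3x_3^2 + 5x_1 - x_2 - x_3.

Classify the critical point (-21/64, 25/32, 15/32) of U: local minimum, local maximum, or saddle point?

The Hessian is constant: H = [[0, -4, -4], [-4, 2, -4], [-4, -4, 6]].
Leading principal minors: Δ₁ = 0, Δ₂ = -16, Δ₃ = -256.
The minors fit neither the all-positive nor the alternating-sign pattern, so H is indefinite: a saddle point.

saddle point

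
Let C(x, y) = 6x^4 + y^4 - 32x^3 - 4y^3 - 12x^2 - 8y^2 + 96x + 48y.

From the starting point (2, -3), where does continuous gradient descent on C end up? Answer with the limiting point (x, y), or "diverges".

(4, -2)

C is separable, so gradient descent decouples: x follows -∂C/∂x, y follows -∂C/∂y.
∂C/∂x = 24(x - 4)(x - 1)(x + 1); at x=2 this is -144, so x increases.
∂C/∂y = 4(y - 3)(y - 2)(y + 2); at y=-3 this is -120, so y increases.
x converges to its nearest critical value 4 (a local min of the x-part); y converges to -2. The iterate converges to (4, -2).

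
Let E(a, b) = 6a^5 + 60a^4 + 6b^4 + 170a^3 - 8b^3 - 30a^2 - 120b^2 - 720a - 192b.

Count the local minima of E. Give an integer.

4

E separates as a function of a plus a function of b, so ∇E=0 decouples.
∂E/∂a = 30(a - 1)(a + 2)(a + 3)(a + 4) = 0 at a ∈ {-4, -3, -2, 1}; ∂E/∂b = 24(b - 4)(b + 1)(b + 2) = 0 at b ∈ {-2, -1, 4}.
The Hessian is diagonal: diag(E_aa, E_bb). Second derivatives: E_aa(-4)=-300, E_aa(-3)=120, E_aa(-2)=-180, E_aa(1)=1800; E_bb(-2)=144, E_bb(-1)=-120, E_bb(4)=720.
Local minima occur where both diagonal entries positive: (-3, -2), (-3, 4), (1, -2), (1, 4). Count: 4.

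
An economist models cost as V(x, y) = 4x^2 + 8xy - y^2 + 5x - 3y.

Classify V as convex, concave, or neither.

neither

V is quadratic, so its Hessian is the constant matrix H = [[8, 8], [8, -2]].
det(H) = -80, tr(H) = 6.
det(H) < 0, so H is indefinite: neither convex nor concave.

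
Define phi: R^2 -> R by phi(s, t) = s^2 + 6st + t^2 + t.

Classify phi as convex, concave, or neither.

neither

phi is quadratic, so its Hessian is the constant matrix H = [[2, 6], [6, 2]].
det(H) = -32, tr(H) = 4.
det(H) < 0, so H is indefinite: neither convex nor concave.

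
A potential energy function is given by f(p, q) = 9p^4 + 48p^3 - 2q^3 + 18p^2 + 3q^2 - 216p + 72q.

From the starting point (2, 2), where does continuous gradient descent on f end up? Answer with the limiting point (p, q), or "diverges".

(1, -3)

f is separable, so gradient descent decouples: p follows -∂f/∂p, q follows -∂f/∂q.
∂f/∂p = 36(p - 1)(p + 2)(p + 3); at p=2 this is 720, so p decreases.
∂f/∂q = -6(q - 4)(q + 3); at q=2 this is 60, so q decreases.
p converges to its nearest critical value 1 (a local min of the p-part); q converges to -3. The iterate converges to (1, -3).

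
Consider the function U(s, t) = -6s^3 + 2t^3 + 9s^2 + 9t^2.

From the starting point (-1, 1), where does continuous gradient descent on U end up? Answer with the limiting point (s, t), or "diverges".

U is separable, so gradient descent decouples: s follows -∂U/∂s, t follows -∂U/∂t.
∂U/∂s = -18s(s - 1); at s=-1 this is -36, so s increases.
∂U/∂t = 6t(t + 3); at t=1 this is 24, so t decreases.
s converges to its nearest critical value 0 (a local min of the s-part); t converges to 0. The iterate converges to (0, 0).

(0, 0)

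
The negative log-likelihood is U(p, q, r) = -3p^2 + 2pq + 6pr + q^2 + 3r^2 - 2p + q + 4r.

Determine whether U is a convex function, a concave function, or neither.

U is quadratic, so its Hessian is the constant matrix H = [[-6, 2, 6], [2, 2, 0], [6, 0, 6]].
Leading principal minors: -6, -16, -168.
Neither pattern holds ⇒ H is indefinite ⇒ neither convex nor concave.

neither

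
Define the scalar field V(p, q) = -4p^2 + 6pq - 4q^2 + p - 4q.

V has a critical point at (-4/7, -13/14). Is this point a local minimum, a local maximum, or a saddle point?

local maximum

The Hessian of V is constant: H = [[-8, 6], [6, -8]].
det(H) = (-8)·(-8) − 6² = 28.
det(H) > 0 and tr(H) = -16 < 0, so H is negative definite and the point is a local maximum.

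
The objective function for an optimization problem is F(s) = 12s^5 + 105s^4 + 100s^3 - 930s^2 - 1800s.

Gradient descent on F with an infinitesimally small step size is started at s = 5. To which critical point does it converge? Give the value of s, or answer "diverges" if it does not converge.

F'(s) = 60(s - 2)(s + 1)(s + 3)(s + 5), so F'(5) = 86400.
Gradient descent moves in the -F' direction, i.e. s is decreasing.
The nearest critical point in that direction is s = 2, where F'' = 6300 > 0 (a local minimum). The iterate converges there.

2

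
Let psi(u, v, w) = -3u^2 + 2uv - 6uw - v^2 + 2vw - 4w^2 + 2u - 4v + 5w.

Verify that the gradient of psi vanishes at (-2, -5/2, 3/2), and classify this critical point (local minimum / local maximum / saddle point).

∇psi = (-6u + 2v - 6w + 2, 2u - 2v + 2w - 4, -6u + 2v - 8w + 5); substituting (-2, -5/2, 3/2) gives ∇psi = (0, 0, 0), so (-2, -5/2, 3/2) is indeed a critical point.
The Hessian is constant: H = [[-6, 2, -6], [2, -2, 2], [-6, 2, -8]].
Leading principal minors: Δ₁ = -6, Δ₂ = 8, Δ₃ = -16.
The minors alternate sign starting negative (−, +, −), so H is negative definite: a local maximum.

local maximum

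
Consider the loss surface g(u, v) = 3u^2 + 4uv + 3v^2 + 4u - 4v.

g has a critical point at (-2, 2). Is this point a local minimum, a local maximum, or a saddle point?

local minimum

The Hessian of g is constant: H = [[6, 4], [4, 6]].
det(H) = 6·6 − 4² = 20.
det(H) > 0 and tr(H) = 12 > 0, so H is positive definite and the point is a local minimum.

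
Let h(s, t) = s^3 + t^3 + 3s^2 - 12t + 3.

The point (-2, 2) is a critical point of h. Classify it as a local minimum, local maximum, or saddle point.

saddle point

The mixed partial ∂²h/∂s∂t is 0, so the Hessian at any point is diag(h_ss, h_tt) = diag(6(s + 1), 6t).
At (-2, 2): H = diag(-6, 12).
The eigenvalues have opposite signs, so H is indefinite: a saddle point.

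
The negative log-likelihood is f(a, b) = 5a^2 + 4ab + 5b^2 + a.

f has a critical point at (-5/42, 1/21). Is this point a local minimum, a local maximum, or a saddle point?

local minimum

The Hessian of f is constant: H = [[10, 4], [4, 10]].
det(H) = 10·10 − 4² = 84.
det(H) > 0 and tr(H) = 20 > 0, so H is positive definite and the point is a local minimum.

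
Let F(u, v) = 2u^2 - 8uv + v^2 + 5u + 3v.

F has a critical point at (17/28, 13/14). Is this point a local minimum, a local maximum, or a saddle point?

The Hessian of F is constant: H = [[4, -8], [-8, 2]].
det(H) = 4·2 − (-8)² = -56.
Since det(H) < 0, H is indefinite and the critical point is a saddle point.

saddle point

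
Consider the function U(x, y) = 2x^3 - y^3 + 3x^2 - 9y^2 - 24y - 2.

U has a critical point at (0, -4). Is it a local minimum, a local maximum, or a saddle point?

local minimum

The mixed partial ∂²U/∂x∂y is 0, so the Hessian at any point is diag(U_xx, U_yy) = diag(6(2x + 1), -6(y + 3)).
At (0, -4): H = diag(6, 6).
Both eigenvalues are positive, so H is positive definite: a local minimum.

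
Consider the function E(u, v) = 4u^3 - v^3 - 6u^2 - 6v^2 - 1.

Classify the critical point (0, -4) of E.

The mixed partial ∂²E/∂u∂v is 0, so the Hessian at any point is diag(E_uu, E_vv) = diag(12(2u - 1), -6(v + 2)).
At (0, -4): H = diag(-12, 12).
The eigenvalues have opposite signs, so H is indefinite: a saddle point.

saddle point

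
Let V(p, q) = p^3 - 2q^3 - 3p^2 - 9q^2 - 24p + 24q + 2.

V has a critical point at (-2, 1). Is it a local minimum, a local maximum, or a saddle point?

The mixed partial ∂²V/∂p∂q is 0, so the Hessian at any point is diag(V_pp, V_qq) = diag(6(p - 1), -6(2q + 3)).
At (-2, 1): H = diag(-18, -30).
Both eigenvalues are negative, so H is negative definite: a local maximum.

local maximum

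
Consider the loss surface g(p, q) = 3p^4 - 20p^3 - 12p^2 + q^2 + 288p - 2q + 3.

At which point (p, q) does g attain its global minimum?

(-2, 1)

g(p,q) separates as A(p) + B(q) + 3, so its minimum is min A + min B + 3.
A'(p) = 12(p - 4)(p - 3)(p + 2) vanishes at p ∈ {-2, 3, 4}; B'(q) = 2q - 2 vanishes at q ∈ {1}.
Local minima of A (where A''>0): A(-2)=-416, A(4)=448. Local minima of B: B(1)=-1.
So the global minimum of g is A(-2) + B(1) + 3 = -416 − 1 + 3 = -414, attained at (-2, 1).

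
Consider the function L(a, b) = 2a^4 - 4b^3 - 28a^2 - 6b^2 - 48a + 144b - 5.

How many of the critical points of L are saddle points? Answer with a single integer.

3

L separates as a function of a plus a function of b, so ∇L=0 decouples.
∂L/∂a = 8(a - 3)(a + 1)(a + 2) = 0 at a ∈ {-2, -1, 3}; ∂L/∂b = -12(b - 3)(b + 4) = 0 at b ∈ {-4, 3}.
The Hessian is diagonal: diag(L_aa, L_bb). Second derivatives: L_aa(-2)=40, L_aa(-1)=-32, L_aa(3)=160; L_bb(-4)=84, L_bb(3)=-84.
Saddle points occur where the two diagonal entries have opposite signs: (-2, 3), (-1, -4), (3, 3). Count: 3.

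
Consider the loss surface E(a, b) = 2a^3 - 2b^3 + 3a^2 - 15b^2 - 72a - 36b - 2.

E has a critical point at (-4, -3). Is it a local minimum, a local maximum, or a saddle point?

saddle point

The mixed partial ∂²E/∂a∂b is 0, so the Hessian at any point is diag(E_aa, E_bb) = diag(6(2a + 1), -6(2b + 5)).
At (-4, -3): H = diag(-42, 6).
The eigenvalues have opposite signs, so H is indefinite: a saddle point.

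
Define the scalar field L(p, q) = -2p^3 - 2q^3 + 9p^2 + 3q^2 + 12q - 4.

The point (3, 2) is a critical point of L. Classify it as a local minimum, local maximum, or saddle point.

The mixed partial ∂²L/∂p∂q is 0, so the Hessian at any point is diag(L_pp, L_qq) = diag(6(-2p + 3), 6(-2q + 1)).
At (3, 2): H = diag(-18, -18).
Both eigenvalues are negative, so H is negative definite: a local maximum.

local maximum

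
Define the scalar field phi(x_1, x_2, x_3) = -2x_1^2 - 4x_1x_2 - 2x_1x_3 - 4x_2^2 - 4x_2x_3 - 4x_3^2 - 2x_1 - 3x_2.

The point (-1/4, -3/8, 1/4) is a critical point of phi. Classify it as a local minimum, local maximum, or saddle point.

local maximum

The Hessian is constant: H = [[-4, -4, -2], [-4, -8, -4], [-2, -4, -8]].
Leading principal minors: Δ₁ = -4, Δ₂ = 16, Δ₃ = -96.
The minors alternate sign starting negative (−, +, −), so H is negative definite: a local maximum.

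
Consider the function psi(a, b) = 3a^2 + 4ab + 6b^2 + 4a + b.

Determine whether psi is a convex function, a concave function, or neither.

convex

psi is quadratic, so its Hessian is the constant matrix H = [[6, 4], [4, 12]].
det(H) = 56, tr(H) = 18.
det(H) > 0 and tr(H) > 0, so H is positive definite everywhere: convex.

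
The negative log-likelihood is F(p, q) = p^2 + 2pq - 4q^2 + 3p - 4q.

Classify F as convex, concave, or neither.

F is quadratic, so its Hessian is the constant matrix H = [[2, 2], [2, -8]].
det(H) = -20, tr(H) = -6.
det(H) < 0, so H is indefinite: neither convex nor concave.

neither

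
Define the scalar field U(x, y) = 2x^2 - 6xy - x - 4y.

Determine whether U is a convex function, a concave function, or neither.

U is quadratic, so its Hessian is the constant matrix H = [[4, -6], [-6, 0]].
det(H) = -36, tr(H) = 4.
det(H) < 0, so H is indefinite: neither convex nor concave.

neither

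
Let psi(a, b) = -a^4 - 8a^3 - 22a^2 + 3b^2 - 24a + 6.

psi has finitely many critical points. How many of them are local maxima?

0

psi separates as a function of a plus a function of b, so ∇psi=0 decouples.
∂psi/∂a = -4(a + 1)(a + 2)(a + 3) = 0 at a ∈ {-3, -2, -1}; ∂psi/∂b = 6b = 0 at b ∈ {0}.
The Hessian is diagonal: diag(psi_aa, psi_bb). Second derivatives: psi_aa(-3)=-8, psi_aa(-2)=4, psi_aa(-1)=-8; psi_bb(0)=6.
Local maxima occur where both diagonal entries negative: none. Count: 0.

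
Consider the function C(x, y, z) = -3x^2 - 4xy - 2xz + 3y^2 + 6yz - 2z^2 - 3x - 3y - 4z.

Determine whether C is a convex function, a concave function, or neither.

neither

C is quadratic, so its Hessian is the constant matrix H = [[-6, -4, -2], [-4, 6, 6], [-2, 6, -4]].
Leading principal minors: -6, -52, 496.
Neither pattern holds ⇒ H is indefinite ⇒ neither convex nor concave.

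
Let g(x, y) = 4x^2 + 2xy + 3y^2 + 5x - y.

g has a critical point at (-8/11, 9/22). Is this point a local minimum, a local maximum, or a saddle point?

The Hessian of g is constant: H = [[8, 2], [2, 6]].
det(H) = 8·6 − 2² = 44.
det(H) > 0 and tr(H) = 14 > 0, so H is positive definite and the point is a local minimum.

local minimum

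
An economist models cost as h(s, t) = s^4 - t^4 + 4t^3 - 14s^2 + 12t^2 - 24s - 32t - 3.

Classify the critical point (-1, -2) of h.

local maximum

The mixed partial ∂²h/∂s∂t is 0, so the Hessian at any point is diag(h_ss, h_tt) = diag(4(3s^2 - 7), 12(-t^2 + 2t + 2)).
At (-1, -2): H = diag(-16, -72).
Both eigenvalues are negative, so H is negative definite: a local maximum.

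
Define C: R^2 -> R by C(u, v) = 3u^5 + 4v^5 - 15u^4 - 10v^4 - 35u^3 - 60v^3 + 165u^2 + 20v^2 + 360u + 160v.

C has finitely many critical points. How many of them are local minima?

4

C separates as a function of u plus a function of v, so ∇C=0 decouples.
∂C/∂u = 15(u - 4)(u - 3)(u + 1)(u + 2) = 0 at u ∈ {-2, -1, 3, 4}; ∂C/∂v = 20(v - 4)(v - 1)(v + 1)(v + 2) = 0 at v ∈ {-2, -1, 1, 4}.
The Hessian is diagonal: diag(C_uu, C_vv). Second derivatives: C_uu(-2)=-450, C_uu(-1)=300, C_uu(3)=-300, C_uu(4)=450; C_vv(-2)=-360, C_vv(-1)=200, C_vv(1)=-360, C_vv(4)=1800.
Local minima occur where both diagonal entries positive: (-1, -1), (-1, 4), (4, -1), (4, 4). Count: 4.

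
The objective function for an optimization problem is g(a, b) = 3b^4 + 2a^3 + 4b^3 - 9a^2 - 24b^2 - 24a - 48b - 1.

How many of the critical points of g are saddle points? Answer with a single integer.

g separates as a function of a plus a function of b, so ∇g=0 decouples.
∂g/∂a = 6(a - 4)(a + 1) = 0 at a ∈ {-1, 4}; ∂g/∂b = 12(b - 2)(b + 1)(b + 2) = 0 at b ∈ {-2, -1, 2}.
The Hessian is diagonal: diag(g_aa, g_bb). Second derivatives: g_aa(-1)=-30, g_aa(4)=30; g_bb(-2)=48, g_bb(-1)=-36, g_bb(2)=144.
Saddle points occur where the two diagonal entries have opposite signs: (-1, -2), (-1, 2), (4, -1). Count: 3.

3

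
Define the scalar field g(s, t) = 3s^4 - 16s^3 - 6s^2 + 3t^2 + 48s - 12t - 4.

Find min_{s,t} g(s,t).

-176

g(s,t) separates as P(s) + Q(t) − 4, so its minimum is min P + min Q − 4.
P'(s) = 12(s - 4)(s - 1)(s + 1) vanishes at s ∈ {-1, 1, 4}; Q'(t) = 6(t - 2) vanishes at t ∈ {2}.
Local minima of P (where P''>0): P(-1)=-35, P(4)=-160. Local minima of Q: Q(2)=-12.
So the global minimum of g is P(4) + Q(2) − 4 = -160 − 12 − 4 = -176, attained at (4, 2).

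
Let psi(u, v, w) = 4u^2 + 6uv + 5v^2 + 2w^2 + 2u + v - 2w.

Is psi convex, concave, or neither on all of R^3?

psi is quadratic, so its Hessian is the constant matrix H = [[8, 6, 0], [6, 10, 0], [0, 0, 4]].
Leading principal minors: 8, 44, 176.
All positive ⇒ H ≻ 0 ⇒ convex.

convex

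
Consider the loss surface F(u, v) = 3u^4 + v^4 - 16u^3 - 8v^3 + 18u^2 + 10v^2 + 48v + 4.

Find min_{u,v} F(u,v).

F(u,v) separates as P(u) + Q(v) + 4, so its minimum is min P + min Q + 4.
P'(u) = 12u(u - 3)(u - 1) vanishes at u ∈ {0, 1, 3}; Q'(v) = 4(v - 4)(v - 3)(v + 1) vanishes at v ∈ {-1, 3, 4}.
Local minima of P (where P''>0): P(0)=0, P(3)=-27. Local minima of Q: Q(-1)=-29, Q(4)=96.
So the global minimum of F is P(3) + Q(-1) + 4 = -27 − 29 + 4 = -52, attained at (3, -1).

-52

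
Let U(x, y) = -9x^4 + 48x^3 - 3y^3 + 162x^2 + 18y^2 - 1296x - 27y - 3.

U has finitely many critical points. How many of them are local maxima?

2

U separates as a function of x plus a function of y, so ∇U=0 decouples.
∂U/∂x = -36(x - 4)(x - 3)(x + 3) = 0 at x ∈ {-3, 3, 4}; ∂U/∂y = -9(y - 3)(y - 1) = 0 at y ∈ {1, 3}.
The Hessian is diagonal: diag(U_xx, U_yy). Second derivatives: U_xx(-3)=-1512, U_xx(3)=216, U_xx(4)=-252; U_yy(1)=18, U_yy(3)=-18.
Local maxima occur where both diagonal entries negative: (-3, 3), (4, 3). Count: 2.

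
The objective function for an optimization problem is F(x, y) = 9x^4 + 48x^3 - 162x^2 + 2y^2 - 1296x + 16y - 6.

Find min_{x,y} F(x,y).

-3359

F(x,y) separates as P(x) + Q(y) − 6, so its minimum is min P + min Q − 6.
P'(x) = 36(x - 3)(x + 3)(x + 4) vanishes at x ∈ {-4, -3, 3}; Q'(y) = 4y + 16 vanishes at y ∈ {-4}.
Local minima of P (where P''>0): P(-4)=1824, P(3)=-3321. Local minima of Q: Q(-4)=-32.
So the global minimum of F is P(3) + Q(-4) − 6 = -3321 − 32 − 6 = -3359, attained at (3, -4).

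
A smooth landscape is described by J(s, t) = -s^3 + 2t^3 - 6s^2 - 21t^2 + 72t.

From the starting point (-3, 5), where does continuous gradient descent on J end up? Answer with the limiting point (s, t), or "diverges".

J is separable, so gradient descent decouples: s follows -∂J/∂s, t follows -∂J/∂t.
∂J/∂s = -3s(s + 4); at s=-3 this is 9, so s decreases.
∂J/∂t = 6(t - 4)(t - 3); at t=5 this is 12, so t decreases.
s converges to its nearest critical value -4 (a local min of the s-part); t converges to 4. The iterate converges to (-4, 4).

(-4, 4)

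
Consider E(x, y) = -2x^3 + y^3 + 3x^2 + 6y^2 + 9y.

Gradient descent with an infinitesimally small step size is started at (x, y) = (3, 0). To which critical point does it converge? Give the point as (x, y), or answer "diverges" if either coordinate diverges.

diverges

E is separable, so gradient descent decouples: x follows -∂E/∂x, y follows -∂E/∂y.
∂E/∂x = -6x(x - 1); at x=3 this is -36, so x increases.
∂E/∂y = 3(y + 1)(y + 3); at y=0 this is 9, so y decreases.
The x-coordinate has no critical point in that direction and runs off to infinity.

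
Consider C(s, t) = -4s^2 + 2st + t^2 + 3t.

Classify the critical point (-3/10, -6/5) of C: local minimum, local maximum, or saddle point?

The Hessian of C is constant: H = [[-8, 2], [2, 2]].
det(H) = (-8)·2 − 2² = -20.
Since det(H) < 0, H is indefinite and the critical point is a saddle point.

saddle point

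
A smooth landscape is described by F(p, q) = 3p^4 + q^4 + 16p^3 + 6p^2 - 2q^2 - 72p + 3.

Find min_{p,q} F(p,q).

-45

F(p,q) separates as A(p) + B(q) + 3, so its minimum is min A + min B + 3.
A'(p) = 12(p - 1)(p + 2)(p + 3) vanishes at p ∈ {-3, -2, 1}; B'(q) = 4q(q - 1)(q + 1) vanishes at q ∈ {-1, 0, 1}.
Local minima of A (where A''>0): A(-3)=81, A(1)=-47. Local minima of B: B(-1)=-1, B(1)=-1.
So the global minimum of F is A(1) + B(-1) + 3 = -47 − 1 + 3 = -45, attained at (1, -1).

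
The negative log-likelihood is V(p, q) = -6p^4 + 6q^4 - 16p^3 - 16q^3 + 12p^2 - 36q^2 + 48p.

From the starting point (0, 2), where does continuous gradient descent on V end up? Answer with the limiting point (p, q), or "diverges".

V is separable, so gradient descent decouples: p follows -∂V/∂p, q follows -∂V/∂q.
∂V/∂p = -24(p - 1)(p + 1)(p + 2); at p=0 this is 48, so p decreases.
∂V/∂q = 24q(q - 3)(q + 1); at q=2 this is -144, so q increases.
p converges to its nearest critical value -1 (a local min of the p-part); q converges to 3. The iterate converges to (-1, 3).

(-1, 3)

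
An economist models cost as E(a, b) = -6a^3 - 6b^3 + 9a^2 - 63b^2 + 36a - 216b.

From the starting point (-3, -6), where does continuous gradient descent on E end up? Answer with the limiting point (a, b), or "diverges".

(-1, -4)

E is separable, so gradient descent decouples: a follows -∂E/∂a, b follows -∂E/∂b.
∂E/∂a = -18(a - 2)(a + 1); at a=-3 this is -180, so a increases.
∂E/∂b = -18(b + 3)(b + 4); at b=-6 this is -108, so b increases.
a converges to its nearest critical value -1 (a local min of the a-part); b converges to -4. The iterate converges to (-1, -4).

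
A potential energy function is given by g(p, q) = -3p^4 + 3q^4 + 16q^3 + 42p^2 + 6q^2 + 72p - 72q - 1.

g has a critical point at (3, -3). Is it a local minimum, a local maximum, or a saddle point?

The mixed partial ∂²g/∂p∂q is 0, so the Hessian at any point is diag(g_pp, g_qq) = diag(12(-3p^2 + 7), 12(3q^2 + 8q + 1)).
At (3, -3): H = diag(-240, 48).
The eigenvalues have opposite signs, so H is indefinite: a saddle point.

saddle point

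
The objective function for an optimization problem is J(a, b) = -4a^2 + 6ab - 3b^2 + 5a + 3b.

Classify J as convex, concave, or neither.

J is quadratic, so its Hessian is the constant matrix H = [[-8, 6], [6, -6]].
det(H) = 12, tr(H) = -14.
det(H) > 0 and tr(H) < 0, so H is negative definite everywhere: concave.

concave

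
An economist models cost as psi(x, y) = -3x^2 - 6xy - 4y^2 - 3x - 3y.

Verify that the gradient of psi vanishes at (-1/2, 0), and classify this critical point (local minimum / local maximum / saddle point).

local maximum

∇psi = (-6x - 6y - 3, -6x - 8y - 3); substituting (-1/2, 0) gives ∇psi = (0, 0), so (-1/2, 0) is indeed a critical point.
The Hessian of psi is constant: H = [[-6, -6], [-6, -8]].
det(H) = (-6)·(-8) − (-6)² = 12.
det(H) > 0 and tr(H) = -14 < 0, so H is negative definite and the point is a local maximum.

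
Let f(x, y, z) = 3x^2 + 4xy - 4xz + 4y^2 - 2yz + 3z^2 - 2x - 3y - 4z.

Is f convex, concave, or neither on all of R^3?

f is quadratic, so its Hessian is the constant matrix H = [[6, 4, -4], [4, 8, -2], [-4, -2, 6]].
Leading principal minors: 6, 32, 104.
All positive ⇒ H ≻ 0 ⇒ convex.

convex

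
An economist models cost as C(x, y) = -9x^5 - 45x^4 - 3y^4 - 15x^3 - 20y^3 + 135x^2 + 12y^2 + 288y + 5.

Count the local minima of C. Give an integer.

C separates as a function of x plus a function of y, so ∇C=0 decouples.
∂C/∂x = -45x(x - 1)(x + 2)(x + 3) = 0 at x ∈ {-3, -2, 0, 1}; ∂C/∂y = -12(y - 2)(y + 3)(y + 4) = 0 at y ∈ {-4, -3, 2}.
The Hessian is diagonal: diag(C_xx, C_yy). Second derivatives: C_xx(-3)=540, C_xx(-2)=-270, C_xx(0)=270, C_xx(1)=-540; C_yy(-4)=-72, C_yy(-3)=60, C_yy(2)=-360.
Local minima occur where both diagonal entries positive: (-3, -3), (0, -3). Count: 2.

2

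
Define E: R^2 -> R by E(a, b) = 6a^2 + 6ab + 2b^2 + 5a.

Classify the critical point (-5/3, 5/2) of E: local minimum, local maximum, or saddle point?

local minimum

The Hessian of E is constant: H = [[12, 6], [6, 4]].
det(H) = 12·4 − 6² = 12.
det(H) > 0 and tr(H) = 16 > 0, so H is positive definite and the point is a local minimum.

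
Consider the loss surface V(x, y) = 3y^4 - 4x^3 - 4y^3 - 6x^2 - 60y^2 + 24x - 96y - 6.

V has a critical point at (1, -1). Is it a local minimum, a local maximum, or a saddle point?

local maximum

The mixed partial ∂²V/∂x∂y is 0, so the Hessian at any point is diag(V_xx, V_yy) = diag(-12(2x + 1), 12(3y^2 - 2y - 10)).
At (1, -1): H = diag(-36, -60).
Both eigenvalues are negative, so H is negative definite: a local maximum.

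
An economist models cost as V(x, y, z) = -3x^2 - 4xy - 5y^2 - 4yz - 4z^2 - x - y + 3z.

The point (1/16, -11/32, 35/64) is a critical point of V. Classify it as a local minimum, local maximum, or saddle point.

The Hessian is constant: H = [[-6, -4, 0], [-4, -10, -4], [0, -4, -8]].
Leading principal minors: Δ₁ = -6, Δ₂ = 44, Δ₃ = -256.
The minors alternate sign starting negative (−, +, −), so H is negative definite: a local maximum.

local maximum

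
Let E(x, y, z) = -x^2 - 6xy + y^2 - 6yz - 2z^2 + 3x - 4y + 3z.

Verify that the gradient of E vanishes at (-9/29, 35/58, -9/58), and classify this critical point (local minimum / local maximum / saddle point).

saddle point

∇E = (-2x - 6y + 3, -6x + 2y - 6z - 4, -6y - 4z + 3); substituting (-9/29, 35/58, -9/58) gives ∇E = (0, 0, 0), so (-9/29, 35/58, -9/58) is indeed a critical point.
The Hessian is constant: H = [[-2, -6, 0], [-6, 2, -6], [0, -6, -4]].
Leading principal minors: Δ₁ = -2, Δ₂ = -40, Δ₃ = 232.
The minors fit neither the all-positive nor the alternating-sign pattern, so H is indefinite: a saddle point.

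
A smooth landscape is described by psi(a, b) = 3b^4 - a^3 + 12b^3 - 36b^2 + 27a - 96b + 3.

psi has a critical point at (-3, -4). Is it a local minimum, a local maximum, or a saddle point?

local minimum

The mixed partial ∂²psi/∂a∂b is 0, so the Hessian at any point is diag(psi_aa, psi_bb) = diag(-6a, 36(b^2 + 2b - 2)).
At (-3, -4): H = diag(18, 216).
Both eigenvalues are positive, so H is positive definite: a local minimum.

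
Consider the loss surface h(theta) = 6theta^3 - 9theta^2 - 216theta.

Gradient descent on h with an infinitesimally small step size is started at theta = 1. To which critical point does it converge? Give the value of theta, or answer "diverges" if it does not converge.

4

h'(theta) = 18(theta - 4)(theta + 3), so h'(1) = -216.
Gradient descent moves in the -h' direction, i.e. theta is increasing.
The nearest critical point in that direction is theta = 4, where h'' = 126 > 0 (a local minimum). The iterate converges there.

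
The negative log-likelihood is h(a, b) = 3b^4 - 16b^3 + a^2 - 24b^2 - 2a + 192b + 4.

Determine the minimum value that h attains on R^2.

h(a,b) separates as P(a) + Q(b) + 4, so its minimum is min P + min Q + 4.
P'(a) = 2a - 2 vanishes at a ∈ {1}; Q'(b) = 12(b - 4)(b - 2)(b + 2) vanishes at b ∈ {-2, 2, 4}.
Local minima of P (where P''>0): P(1)=-1. Local minima of Q: Q(-2)=-304, Q(4)=128.
So the global minimum of h is P(1) + Q(-2) + 4 = -1 − 304 + 4 = -301, attained at (1, -2).

-301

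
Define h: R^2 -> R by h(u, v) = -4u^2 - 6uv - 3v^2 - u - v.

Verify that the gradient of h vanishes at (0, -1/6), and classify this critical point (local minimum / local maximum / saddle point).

local maximum

∇h = (-8u - 6v - 1, -6u - 6v - 1); substituting (0, -1/6) gives ∇h = (0, 0), so (0, -1/6) is indeed a critical point.
The Hessian of h is constant: H = [[-8, -6], [-6, -6]].
det(H) = (-8)·(-6) − (-6)² = 12.
det(H) > 0 and tr(H) = -14 < 0, so H is negative definite and the point is a local maximum.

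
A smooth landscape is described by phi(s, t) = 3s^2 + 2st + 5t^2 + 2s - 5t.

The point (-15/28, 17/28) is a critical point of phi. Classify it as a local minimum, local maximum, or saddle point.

The Hessian of phi is constant: H = [[6, 2], [2, 10]].
det(H) = 6·10 − 2² = 56.
det(H) > 0 and tr(H) = 16 > 0, so H is positive definite and the point is a local minimum.

local minimum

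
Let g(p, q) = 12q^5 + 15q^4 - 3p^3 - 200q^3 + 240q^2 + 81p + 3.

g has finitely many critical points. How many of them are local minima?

g separates as a function of p plus a function of q, so ∇g=0 decouples.
∂g/∂p = -9(p - 3)(p + 3) = 0 at p ∈ {-3, 3}; ∂g/∂q = 60q(q - 2)(q - 1)(q + 4) = 0 at q ∈ {-4, 0, 1, 2}.
The Hessian is diagonal: diag(g_pp, g_qq). Second derivatives: g_pp(-3)=54, g_pp(3)=-54; g_qq(-4)=-7200, g_qq(0)=480, g_qq(1)=-300, g_qq(2)=720.
Local minima occur where both diagonal entries positive: (-3, 0), (-3, 2). Count: 2.

2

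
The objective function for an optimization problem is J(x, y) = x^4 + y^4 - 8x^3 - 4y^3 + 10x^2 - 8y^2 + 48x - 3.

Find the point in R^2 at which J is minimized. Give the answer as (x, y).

(-1, 4)

J(x,y) separates as P(x) + Q(y) − 3, so its minimum is min P + min Q − 3.
P'(x) = 4(x - 4)(x - 3)(x + 1) vanishes at x ∈ {-1, 3, 4}; Q'(y) = 4y(y - 4)(y + 1) vanishes at y ∈ {-1, 0, 4}.
Local minima of P (where P''>0): P(-1)=-29, P(4)=96. Local minima of Q: Q(-1)=-3, Q(4)=-128.
So the global minimum of J is P(-1) + Q(4) − 3 = -29 − 128 − 3 = -160, attained at (-1, 4).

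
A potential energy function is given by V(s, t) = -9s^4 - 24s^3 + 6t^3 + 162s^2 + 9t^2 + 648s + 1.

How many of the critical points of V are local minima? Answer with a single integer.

1

V separates as a function of s plus a function of t, so ∇V=0 decouples.
∂V/∂s = -36(s - 3)(s + 2)(s + 3) = 0 at s ∈ {-3, -2, 3}; ∂V/∂t = 18t(t + 1) = 0 at t ∈ {-1, 0}.
The Hessian is diagonal: diag(V_ss, V_tt). Second derivatives: V_ss(-3)=-216, V_ss(-2)=180, V_ss(3)=-1080; V_tt(-1)=-18, V_tt(0)=18.
Local minima occur where both diagonal entries positive: (-2, 0). Count: 1.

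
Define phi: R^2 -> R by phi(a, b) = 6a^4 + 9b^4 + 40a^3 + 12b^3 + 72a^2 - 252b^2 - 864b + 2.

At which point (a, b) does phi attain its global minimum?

phi(a,b) separates as P(a) + Q(b) + 2, so its minimum is min P + min Q + 2.
P'(a) = 24a(a + 2)(a + 3) vanishes at a ∈ {-3, -2, 0}; Q'(b) = 36(b - 4)(b + 2)(b + 3) vanishes at b ∈ {-3, -2, 4}.
Local minima of P (where P''>0): P(-3)=54, P(0)=0. Local minima of Q: Q(-3)=729, Q(4)=-4416.
So the global minimum of phi is P(0) + Q(4) + 2 = 0 − 4416 + 2 = -4414, attained at (0, 4).

(0, 4)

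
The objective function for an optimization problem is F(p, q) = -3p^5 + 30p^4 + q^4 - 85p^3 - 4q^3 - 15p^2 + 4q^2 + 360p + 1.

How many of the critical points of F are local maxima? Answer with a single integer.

2

F separates as a function of p plus a function of q, so ∇F=0 decouples.
∂F/∂p = -15(p - 4)(p - 3)(p - 2)(p + 1) = 0 at p ∈ {-1, 2, 3, 4}; ∂F/∂q = 4q(q - 2)(q - 1) = 0 at q ∈ {0, 1, 2}.
The Hessian is diagonal: diag(F_pp, F_qq). Second derivatives: F_pp(-1)=900, F_pp(2)=-90, F_pp(3)=60, F_pp(4)=-150; F_qq(0)=8, F_qq(1)=-4, F_qq(2)=8.
Local maxima occur where both diagonal entries negative: (2, 1), (4, 1). Count: 2.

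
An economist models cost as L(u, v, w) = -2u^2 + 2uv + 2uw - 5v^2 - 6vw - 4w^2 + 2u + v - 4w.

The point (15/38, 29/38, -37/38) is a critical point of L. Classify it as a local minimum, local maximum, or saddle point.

local maximum

The Hessian is constant: H = [[-4, 2, 2], [2, -10, -6], [2, -6, -8]].
Leading principal minors: Δ₁ = -4, Δ₂ = 36, Δ₃ = -152.
The minors alternate sign starting negative (−, +, −), so H is negative definite: a local maximum.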